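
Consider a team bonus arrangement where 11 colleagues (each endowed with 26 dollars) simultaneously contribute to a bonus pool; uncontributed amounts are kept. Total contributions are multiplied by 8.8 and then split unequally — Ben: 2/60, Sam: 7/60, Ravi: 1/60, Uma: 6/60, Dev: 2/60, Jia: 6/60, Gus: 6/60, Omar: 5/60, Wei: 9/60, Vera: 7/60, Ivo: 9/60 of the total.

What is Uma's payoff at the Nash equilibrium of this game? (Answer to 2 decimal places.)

117.52 dollars

Each unit j contributes comes back to j as 8.8 × (j's share), so j prefers to contribute only if that share exceeds 1/8.8 = 0.1136; otherwise keeping the unit dominates.
Sam, Wei, Vera and Ivo clear that bar, contributing 26 each; the remaining 7 contribute 0. Total contributed: 104.
Uma keeps 26 and receives 8.8 × 104 × 6/60 = 91.52 from the bonus pool, for a payoff of 117.52.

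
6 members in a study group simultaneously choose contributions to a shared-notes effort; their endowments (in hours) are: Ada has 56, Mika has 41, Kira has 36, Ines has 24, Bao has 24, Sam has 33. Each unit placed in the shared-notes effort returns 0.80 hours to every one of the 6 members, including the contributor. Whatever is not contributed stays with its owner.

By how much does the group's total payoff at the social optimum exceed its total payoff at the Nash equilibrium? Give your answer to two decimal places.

813.20 hours

The private return per contributed unit is 0.80 < 1 for everyone, so the Nash equilibrium is zero contribution and the group total is Σ E_j = 56 + 41 + 36 + 24 + 24 + 33 = 214.
Each contributed unit returns 4.800 to the group, so the social optimum is full contribution by everyone: group total = 4.800 × 214 = 1027.20.
Efficiency loss = (4.800 − 1) × 214 = 813.20.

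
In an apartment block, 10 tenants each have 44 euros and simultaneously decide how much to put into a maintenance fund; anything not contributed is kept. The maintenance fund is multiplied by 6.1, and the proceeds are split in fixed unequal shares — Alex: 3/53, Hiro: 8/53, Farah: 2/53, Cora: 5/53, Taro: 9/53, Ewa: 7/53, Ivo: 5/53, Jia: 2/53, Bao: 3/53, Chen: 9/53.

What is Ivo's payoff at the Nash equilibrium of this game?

94.64 euros

A player with share s gets back 6.1·s per unit contributed, so full contribution is dominant for anyone with s > 1/6.1 = 0.1639 and zero contribution is dominant for anyone below.
Taro and Chen are above the threshold, contributing 44 each; the remaining 8 contribute 0. Total contributed: 88.
Ivo keeps 44 and receives 6.1 × 88 × 5/53 = 50.64 from the maintenance fund, for a payoff of 94.64.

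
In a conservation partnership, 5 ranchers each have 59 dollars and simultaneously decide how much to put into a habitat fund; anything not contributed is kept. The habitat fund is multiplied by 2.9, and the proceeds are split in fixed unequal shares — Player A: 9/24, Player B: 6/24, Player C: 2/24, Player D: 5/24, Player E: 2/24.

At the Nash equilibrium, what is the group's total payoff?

Each unit j contributes comes back to j as 2.9 × (j's share), so j prefers to contribute only if that share exceeds 1/2.9 = 0.3448; otherwise keeping the unit dominates.
Player A alone (share 9/24) is above the threshold, contributing 59; the remaining 4 contribute 0. Total contributed: 59.
The habitat fund pays out 2.9 × 59 = 171.10 in total (split across the unequal shares, but the aggregate is all that matters for the group sum).
The 4 free-riders keep 59 each, adding 236. Group total = 236 + 171.10 = 407.10.

407.10 dollars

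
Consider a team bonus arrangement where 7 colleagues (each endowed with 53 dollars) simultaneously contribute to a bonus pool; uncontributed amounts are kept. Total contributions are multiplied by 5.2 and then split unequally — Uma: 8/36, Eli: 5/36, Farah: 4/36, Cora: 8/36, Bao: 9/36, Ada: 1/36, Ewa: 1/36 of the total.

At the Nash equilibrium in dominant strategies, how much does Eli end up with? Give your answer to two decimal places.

167.83 dollars

Player j's private return per contributed unit is 5.2 × (j's share). Contributing is weakly dominant for j when that share is at least 1/5.2 = 0.1923, and contributing 0 is dominant otherwise.
Uma, Cora and Bao are above the threshold, contributing 53 each; the remaining 4 contribute 0. Total contributed: 159.
Eli keeps 53 and receives 5.2 × 159 × 5/36 = 114.83 from the bonus pool, for a payoff of 167.83.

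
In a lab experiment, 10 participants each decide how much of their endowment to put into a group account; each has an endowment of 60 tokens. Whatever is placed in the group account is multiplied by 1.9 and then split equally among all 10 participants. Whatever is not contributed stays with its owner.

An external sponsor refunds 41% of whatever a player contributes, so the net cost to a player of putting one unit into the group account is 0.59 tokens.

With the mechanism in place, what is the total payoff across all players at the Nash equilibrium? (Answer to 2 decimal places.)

Even with the mechanism, each unit contributed returns only (1.9/10) / 0.59 = 0.3220 per unit of net cost, so contributing nothing is still dominant.
Everyone keeps their endowment and the group total is 10 × 60 = 600.

600.00 tokens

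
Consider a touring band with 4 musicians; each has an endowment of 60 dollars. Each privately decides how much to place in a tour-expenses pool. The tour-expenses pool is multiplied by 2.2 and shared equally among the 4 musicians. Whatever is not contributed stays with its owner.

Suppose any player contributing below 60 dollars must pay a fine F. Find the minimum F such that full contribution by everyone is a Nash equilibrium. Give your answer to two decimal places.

27.00 dollars

Given the others contribute fully, the best deviation is to contribute 0 (any partial contribution still incurs the fine and gives up units whose private return 0.5500 is below 1).
Deviating from 60 to 0 saves 60 dollars but forfeits the deviator's share of the drop in the tour-expenses pool: 2.2/4 × 60 = 33.00.
So the deviation gain is 60 − 33.00 = 27.00, and the fine must be at least 27.00 dollars to wipe it out.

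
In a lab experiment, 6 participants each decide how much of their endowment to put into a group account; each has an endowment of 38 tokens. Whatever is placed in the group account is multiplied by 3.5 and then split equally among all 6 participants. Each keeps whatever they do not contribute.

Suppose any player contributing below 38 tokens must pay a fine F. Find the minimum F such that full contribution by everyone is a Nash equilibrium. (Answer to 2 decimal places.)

15.83 tokens

Given the others contribute fully, the best deviation is to contribute 0 (any partial contribution still incurs the fine and gives up units whose private return 0.5833 is below 1).
Deviating from 38 to 0 saves 38 tokens but forfeits the deviator's share of the drop in the group account: 3.5/6 × 38 = 22.17.
So the deviation gain is 38 − 22.17 = 15.83, and the fine must be at least 15.83 tokens to wipe it out.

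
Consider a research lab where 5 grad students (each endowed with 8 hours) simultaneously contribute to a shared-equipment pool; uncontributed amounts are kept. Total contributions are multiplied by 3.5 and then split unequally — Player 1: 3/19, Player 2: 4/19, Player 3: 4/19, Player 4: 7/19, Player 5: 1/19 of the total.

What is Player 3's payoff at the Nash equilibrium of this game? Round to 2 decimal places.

Each unit j contributes comes back to j as 3.5 × (j's share), so j prefers to contribute only if that share exceeds 1/3.5 = 0.2857; otherwise keeping the unit dominates.
Only Player 4 (7/19) clears that bar, contributing 8; the remaining 4 contribute 0. Total contributed: 8.
Player 3 keeps 8 and receives 3.5 × 8 × 4/19 = 5.89 from the shared-equipment pool, for a payoff of 13.89.

13.89 hours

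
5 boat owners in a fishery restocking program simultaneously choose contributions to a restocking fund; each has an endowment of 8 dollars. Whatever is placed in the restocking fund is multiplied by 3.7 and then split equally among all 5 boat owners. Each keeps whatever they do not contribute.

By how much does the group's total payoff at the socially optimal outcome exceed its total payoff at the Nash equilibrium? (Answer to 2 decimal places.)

108.00 dollars

Each contributed unit returns 3.7/5 = 0.7400 to its contributor — below 1 — so contributing 0 is dominant for every player. At the Nash equilibrium everyone keeps their 8, and the group total is 5 × 8 = 40.
Each contributed unit returns 3.700 to the group as a whole (0.7400 to each of 5 players), which exceeds 1, so the social optimum is full contribution: group total = 3.700 × 40 = 148.00.
Efficiency loss = 148.00 − 40 = 108.00.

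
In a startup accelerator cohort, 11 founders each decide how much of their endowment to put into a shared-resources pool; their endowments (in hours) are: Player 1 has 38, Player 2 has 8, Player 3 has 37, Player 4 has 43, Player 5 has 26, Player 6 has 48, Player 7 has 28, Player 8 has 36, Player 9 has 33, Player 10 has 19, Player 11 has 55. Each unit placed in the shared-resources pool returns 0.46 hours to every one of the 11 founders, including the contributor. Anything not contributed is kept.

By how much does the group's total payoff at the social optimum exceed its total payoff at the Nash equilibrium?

1506.26 hours

The private return per contributed unit is 0.46 < 1 for everyone, so the Nash equilibrium is zero contribution and the group total is Σ E_j = 38 + 8 + 37 + 43 + 26 + 48 + 28 + 36 + 33 + 19 + 55 = 371.
Each contributed unit returns 5.060 to the group, so the social optimum is full contribution by everyone: group total = 5.060 × 371 = 1877.26.
Efficiency loss = (5.060 − 1) × 371 = 1506.26.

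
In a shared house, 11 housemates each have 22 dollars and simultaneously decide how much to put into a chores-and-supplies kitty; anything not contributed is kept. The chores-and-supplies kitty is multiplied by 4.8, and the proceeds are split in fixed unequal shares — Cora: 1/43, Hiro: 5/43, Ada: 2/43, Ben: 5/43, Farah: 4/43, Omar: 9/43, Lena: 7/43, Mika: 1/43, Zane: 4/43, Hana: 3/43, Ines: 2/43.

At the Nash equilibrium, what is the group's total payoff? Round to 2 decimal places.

325.60 dollars

A player with share s gets back 4.8·s per unit contributed, so full contribution is dominant for anyone with s > 1/4.8 = 0.2083 and zero contribution is dominant for anyone below.
Omar alone (share 9/43) is above the threshold, contributing 22; the remaining 10 contribute 0. Total contributed: 22.
The chores-and-supplies kitty pays out 4.8 × 22 = 105.60 in total (split across the unequal shares, but the aggregate is all that matters for the group sum).
The 10 free-riders keep 22 each, adding 220. Group total = 220 + 105.60 = 325.60.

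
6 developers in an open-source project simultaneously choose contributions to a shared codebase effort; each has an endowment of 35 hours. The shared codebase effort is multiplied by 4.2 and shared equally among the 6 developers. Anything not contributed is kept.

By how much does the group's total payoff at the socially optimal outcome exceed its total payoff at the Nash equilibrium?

Each contributed unit returns 4.2/6 = 0.7000 to its contributor — below 1 — so contributing 0 is dominant for every player. At the Nash equilibrium everyone keeps their 35, and the group total is 6 × 35 = 210.
Each contributed unit returns 4.200 to the group as a whole (0.7000 to each of 6 players), which exceeds 1, so the social optimum is full contribution: group total = 4.200 × 210 = 882.00.
Efficiency loss = 882.00 − 210 = 672.00.

672.00 hours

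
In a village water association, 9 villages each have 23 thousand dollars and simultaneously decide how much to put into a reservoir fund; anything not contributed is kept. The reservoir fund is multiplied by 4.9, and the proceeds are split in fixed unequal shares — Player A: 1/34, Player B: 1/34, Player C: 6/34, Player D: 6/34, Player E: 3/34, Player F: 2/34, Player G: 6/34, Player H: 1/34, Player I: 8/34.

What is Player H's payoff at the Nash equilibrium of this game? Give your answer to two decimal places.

Player j's private return per contributed unit is 4.9 × (j's share). Contributing is weakly dominant for j when that share is at least 1/4.9 = 0.2041, and contributing 0 is dominant otherwise.
Player I alone (share 8/34) is above the threshold, contributing 23; the remaining 8 contribute 0. Total contributed: 23.
Player H keeps 23 and receives 4.9 × 23 × 1/34 = 3.31 from the reservoir fund, for a payoff of 26.31.

26.31 thousand dollars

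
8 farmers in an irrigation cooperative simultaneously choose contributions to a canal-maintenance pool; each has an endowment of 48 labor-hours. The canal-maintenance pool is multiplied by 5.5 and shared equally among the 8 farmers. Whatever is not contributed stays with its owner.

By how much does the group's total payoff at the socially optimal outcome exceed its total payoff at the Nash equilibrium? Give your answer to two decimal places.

Each contributed unit returns 5.5/8 = 0.6875 to its contributor — below 1 — so contributing 0 is dominant for every player. At the Nash equilibrium everyone keeps their 48, and the group total is 8 × 48 = 384.
Each contributed unit returns 5.500 to the group as a whole (0.6875 to each of 8 players), which exceeds 1, so the social optimum is full contribution: group total = 5.500 × 384 = 2112.00.
Efficiency loss = 2112.00 − 384 = 1728.00.

1728.00 labor-hours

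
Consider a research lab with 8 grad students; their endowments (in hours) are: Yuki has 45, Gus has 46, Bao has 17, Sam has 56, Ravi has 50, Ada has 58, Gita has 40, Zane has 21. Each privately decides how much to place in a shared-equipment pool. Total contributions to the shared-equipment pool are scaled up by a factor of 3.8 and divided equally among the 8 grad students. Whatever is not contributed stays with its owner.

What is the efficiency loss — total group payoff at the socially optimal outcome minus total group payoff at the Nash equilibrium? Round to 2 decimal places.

932.40 hours

The private return per contributed unit is 3.8/8 = 0.4750 < 1 for every player regardless of endowment, so the Nash equilibrium is zero contribution and the group total is Σ E_j = 45 + 46 + 17 + 56 + 50 + 58 + 40 + 21 = 333.
Each contributed unit returns 3.800 to the group, so the social optimum is full contribution by everyone: group total = 3.800 × 333 = 1265.40.
Efficiency loss = (3.800 − 1) × 333 = 932.40.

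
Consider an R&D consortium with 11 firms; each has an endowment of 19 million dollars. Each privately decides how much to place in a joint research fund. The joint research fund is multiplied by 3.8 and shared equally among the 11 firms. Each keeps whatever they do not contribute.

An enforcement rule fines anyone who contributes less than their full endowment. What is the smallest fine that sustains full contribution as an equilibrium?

12.44 million dollars

Given the others contribute fully, the best deviation is to contribute 0 (any partial contribution still incurs the fine and gives up units whose private return 0.3455 is below 1).
Deviating from 19 to 0 saves 19 million dollars but forfeits the deviator's share of the drop in the joint research fund: 3.8/11 × 19 = 6.56.
So the deviation gain is 19 − 6.56 = 12.44, and the fine must be at least 12.44 million dollars to wipe it out.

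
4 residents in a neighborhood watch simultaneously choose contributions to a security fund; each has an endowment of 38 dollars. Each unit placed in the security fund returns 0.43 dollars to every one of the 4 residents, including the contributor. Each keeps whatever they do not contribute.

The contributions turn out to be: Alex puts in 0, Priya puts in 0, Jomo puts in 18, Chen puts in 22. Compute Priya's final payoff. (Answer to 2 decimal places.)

55.20 dollars

Total contributed: 0 + 0 + 18 + 22 = 40.
Each receives 0.43 × 40 = 17.20 from the security fund.
Priya keeps 38 − 0 = 38, so Priya's payoff is 38 + 17.20 = 55.20.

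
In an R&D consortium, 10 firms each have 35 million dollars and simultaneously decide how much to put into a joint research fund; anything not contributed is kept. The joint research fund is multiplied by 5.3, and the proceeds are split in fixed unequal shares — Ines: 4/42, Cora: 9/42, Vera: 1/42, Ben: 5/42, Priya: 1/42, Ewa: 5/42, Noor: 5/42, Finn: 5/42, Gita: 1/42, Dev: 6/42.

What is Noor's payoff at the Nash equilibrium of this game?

Player j's private return per contributed unit is 5.3 × (j's share). Contributing is weakly dominant for j when that share is at least 1/5.3 = 0.1887, and contributing 0 is dominant otherwise.
Only Cora (9/42) clears that bar, contributing 35; the remaining 9 contribute 0. Total contributed: 35.
Noor keeps 35 and receives 5.3 × 35 × 5/42 = 22.08 from the joint research fund, for a payoff of 57.08.

57.08 million dollars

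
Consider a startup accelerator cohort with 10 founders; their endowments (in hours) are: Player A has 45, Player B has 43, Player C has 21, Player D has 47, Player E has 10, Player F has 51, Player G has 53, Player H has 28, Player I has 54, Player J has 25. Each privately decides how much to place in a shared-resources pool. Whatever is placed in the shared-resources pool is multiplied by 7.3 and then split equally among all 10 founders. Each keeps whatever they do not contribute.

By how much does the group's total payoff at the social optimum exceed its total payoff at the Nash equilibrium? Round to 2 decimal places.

The private return per contributed unit is 7.3/10 = 0.7300 < 1 for every player regardless of endowment, so the Nash equilibrium is zero contribution and the group total is Σ E_j = 45 + 43 + 21 + 47 + 10 + 51 + 53 + 28 + 54 + 25 = 377.
Each contributed unit returns 7.300 to the group, so the social optimum is full contribution by everyone: group total = 7.300 × 377 = 2752.10.
Efficiency loss = (7.300 − 1) × 377 = 2375.10.

2375.10 hours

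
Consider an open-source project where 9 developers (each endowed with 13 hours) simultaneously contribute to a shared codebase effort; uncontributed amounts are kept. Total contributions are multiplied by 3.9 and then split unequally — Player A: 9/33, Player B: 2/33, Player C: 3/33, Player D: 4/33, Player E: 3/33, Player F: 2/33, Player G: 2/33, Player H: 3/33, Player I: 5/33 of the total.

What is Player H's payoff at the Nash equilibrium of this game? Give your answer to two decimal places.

17.61 hours

For player j, contributing a unit is worthwhile iff 3.9 × (j's share) ≥ 1, i.e. iff j's share is at least 0.2564.
Only Player A (9/33) clears that bar, contributing 13; the remaining 8 contribute 0. Total contributed: 13.
Player H keeps 13 and receives 3.9 × 13 × 3/33 = 4.61 from the shared codebase effort, for a payoff of 17.61.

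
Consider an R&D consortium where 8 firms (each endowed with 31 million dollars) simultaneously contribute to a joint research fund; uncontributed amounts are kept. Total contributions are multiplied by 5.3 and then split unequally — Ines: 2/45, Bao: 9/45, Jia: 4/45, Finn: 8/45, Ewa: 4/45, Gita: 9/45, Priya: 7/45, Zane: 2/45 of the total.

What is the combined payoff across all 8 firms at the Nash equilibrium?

514.60 million dollars

A player with share s gets back 5.3·s per unit contributed, so full contribution is dominant for anyone with s > 1/5.3 = 0.1887 and zero contribution is dominant for anyone below.
The shares above 0.1887 belong to Bao and Gita, contributing 31 each; the remaining 6 contribute 0. Total contributed: 62.
The joint research fund pays out 5.3 × 62 = 328.60 in total (split across the unequal shares, but the aggregate is all that matters for the group sum).
The 6 free-riders keep 31 each, adding 186. Group total = 186 + 328.60 = 514.60.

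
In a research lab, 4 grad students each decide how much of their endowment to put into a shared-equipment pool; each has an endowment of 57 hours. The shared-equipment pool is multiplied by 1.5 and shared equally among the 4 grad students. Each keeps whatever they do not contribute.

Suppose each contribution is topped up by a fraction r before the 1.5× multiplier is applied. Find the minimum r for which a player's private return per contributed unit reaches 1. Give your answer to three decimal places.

1.667

With matching at rate r, one contributed unit becomes (1 + r) in the shared-equipment pool and returns 1.5 × (1 + r) / 4 to the contributor.
Setting this equal to 1: 1 + r = 4/1.5 = 2.6667.
So the minimum matching rate is r = 2.6667 − 1 = 1.667.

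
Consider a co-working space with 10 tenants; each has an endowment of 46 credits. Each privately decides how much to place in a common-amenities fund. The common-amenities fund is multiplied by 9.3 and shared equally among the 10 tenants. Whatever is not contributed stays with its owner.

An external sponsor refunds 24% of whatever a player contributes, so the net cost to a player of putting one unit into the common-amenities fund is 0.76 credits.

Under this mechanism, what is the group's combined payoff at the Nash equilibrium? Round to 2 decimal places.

Under the mechanism each unit contributed yields (9.3/10) / 0.76 = 1.2237 back to its contributor per unit of net cost, which exceeds 1, making full contribution the dominant choice for everyone.
At the Nash equilibrium everyone contributes 46. Group total payoff = 10 × (46 × 0.24 + 9.3 × 46) = 4388.40.

4388.40 credits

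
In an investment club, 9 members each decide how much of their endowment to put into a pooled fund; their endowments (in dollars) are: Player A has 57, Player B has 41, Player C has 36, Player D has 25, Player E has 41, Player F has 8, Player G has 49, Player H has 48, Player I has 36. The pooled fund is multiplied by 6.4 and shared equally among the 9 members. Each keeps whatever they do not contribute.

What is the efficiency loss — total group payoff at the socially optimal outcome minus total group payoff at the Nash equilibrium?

1841.40 dollars

The private return per contributed unit is 6.4/9 = 0.7111 < 1 for every player regardless of endowment, so the Nash equilibrium is zero contribution and the group total is Σ E_j = 57 + 41 + 36 + 25 + 41 + 8 + 49 + 48 + 36 = 341.
Each contributed unit returns 6.400 to the group, so the social optimum is full contribution by everyone: group total = 6.400 × 341 = 2182.40.
Efficiency loss = (6.400 − 1) × 341 = 1841.40.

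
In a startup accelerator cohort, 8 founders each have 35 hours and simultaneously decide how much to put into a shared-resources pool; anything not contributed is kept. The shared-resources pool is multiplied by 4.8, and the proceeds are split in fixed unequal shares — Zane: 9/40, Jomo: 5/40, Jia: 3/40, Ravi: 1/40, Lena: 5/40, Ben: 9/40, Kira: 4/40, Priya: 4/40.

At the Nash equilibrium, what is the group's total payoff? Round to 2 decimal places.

Each unit j contributes comes back to j as 4.8 × (j's share), so j prefers to contribute only if that share exceeds 1/4.8 = 0.2083; otherwise keeping the unit dominates.
The shares above 0.2083 belong to Zane and Ben, contributing 35 each; the remaining 6 contribute 0. Total contributed: 70.
The shared-resources pool pays out 4.8 × 70 = 336.00 in total (split across the unequal shares, but the aggregate is all that matters for the group sum).
The 6 free-riders keep 35 each, adding 210. Group total = 210 + 336.00 = 546.00.

546.00 hours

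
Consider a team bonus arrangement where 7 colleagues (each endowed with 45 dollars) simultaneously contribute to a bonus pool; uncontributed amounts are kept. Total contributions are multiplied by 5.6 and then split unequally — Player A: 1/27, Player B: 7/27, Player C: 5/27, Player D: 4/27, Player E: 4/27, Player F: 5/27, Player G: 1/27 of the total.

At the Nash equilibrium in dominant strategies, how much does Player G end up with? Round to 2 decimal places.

For player j, contributing a unit is worthwhile iff 5.6 × (j's share) ≥ 1, i.e. iff j's share is at least 0.1786.
Player B, Player C and Player F are above the threshold, contributing 45 each; the remaining 4 contribute 0. Total contributed: 135.
Player G keeps 45 and receives 5.6 × 135 × 1/27 = 28.00 from the bonus pool, for a payoff of 73.00.

73.00 dollars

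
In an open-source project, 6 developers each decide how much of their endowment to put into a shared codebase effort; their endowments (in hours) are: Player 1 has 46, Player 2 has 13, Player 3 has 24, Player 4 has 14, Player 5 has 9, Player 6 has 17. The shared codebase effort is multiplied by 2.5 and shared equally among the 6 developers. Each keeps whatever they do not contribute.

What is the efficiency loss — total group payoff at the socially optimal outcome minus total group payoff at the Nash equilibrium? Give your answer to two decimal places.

The private return per contributed unit is 2.5/6 = 0.4167 < 1 for every player regardless of endowment, so the Nash equilibrium is zero contribution and the group total is Σ E_j = 46 + 13 + 24 + 14 + 9 + 17 = 123.
Each contributed unit returns 2.500 to the group, so the social optimum is full contribution by everyone: group total = 2.500 × 123 = 307.50.
Efficiency loss = (2.500 − 1) × 123 = 184.50.

184.50 hours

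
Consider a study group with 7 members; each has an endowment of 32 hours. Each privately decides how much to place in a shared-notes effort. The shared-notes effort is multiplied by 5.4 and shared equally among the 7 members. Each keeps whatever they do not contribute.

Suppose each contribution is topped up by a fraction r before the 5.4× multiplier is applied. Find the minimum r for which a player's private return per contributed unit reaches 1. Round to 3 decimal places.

With matching at rate r, one contributed unit becomes (1 + r) in the shared-notes effort and returns 5.4 × (1 + r) / 7 to the contributor.
Setting this equal to 1: 1 + r = 7/5.4 = 1.2963.
So the minimum matching rate is r = 1.2963 − 1 = 0.296.

0.296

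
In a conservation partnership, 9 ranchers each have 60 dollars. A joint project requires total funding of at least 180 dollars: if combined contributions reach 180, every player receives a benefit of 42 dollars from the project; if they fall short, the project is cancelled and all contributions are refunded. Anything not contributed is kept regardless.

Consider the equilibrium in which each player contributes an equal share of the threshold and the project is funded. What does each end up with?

Equal share of the threshold: 180/9 = 20.
At this profile no one gains by cutting their contribution: any cut drops the total below 180, the project is cancelled, contributions are refunded, and the deviator ends with 60, which is less than 60 − 20 + 42 = 82. Contributing more than 20 just wastes the excess. So contributing exactly 20 is a best response.
Each player's payoff: 60 − 20 + 42 = 82.

82 dollars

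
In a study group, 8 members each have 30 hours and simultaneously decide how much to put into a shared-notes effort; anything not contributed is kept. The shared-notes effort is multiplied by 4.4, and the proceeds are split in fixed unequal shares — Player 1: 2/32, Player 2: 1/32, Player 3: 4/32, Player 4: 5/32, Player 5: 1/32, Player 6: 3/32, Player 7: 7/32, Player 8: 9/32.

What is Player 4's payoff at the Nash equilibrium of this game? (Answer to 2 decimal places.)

Player j's private return per contributed unit is 4.4 × (j's share). Contributing is weakly dominant for j when that share is at least 1/4.4 = 0.2273, and contributing 0 is dominant otherwise.
Player 8 alone (share 9/32) is above the threshold, contributing 30; the remaining 7 contribute 0. Total contributed: 30.
Player 4 keeps 30 and receives 4.4 × 30 × 5/32 = 20.63 from the shared-notes effort, for a payoff of 50.63.

50.63 hours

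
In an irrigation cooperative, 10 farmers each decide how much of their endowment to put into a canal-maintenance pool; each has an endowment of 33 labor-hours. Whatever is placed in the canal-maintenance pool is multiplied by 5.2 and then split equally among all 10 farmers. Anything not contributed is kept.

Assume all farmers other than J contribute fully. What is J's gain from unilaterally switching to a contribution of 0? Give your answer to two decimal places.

15.84 labor-hours

Switching from a contribution of 33 to 0 lets J keep an extra 33 labor-hours, but lowers the canal-maintenance pool by 33, which costs J their own share of that drop: 5.2/10 × 33 = 17.16.
Net gain = 33 − 17.16 = 15.84. The private return per contributed unit (0.5200) is below 1, so free-riding is indeed the best response regardless of what the others do.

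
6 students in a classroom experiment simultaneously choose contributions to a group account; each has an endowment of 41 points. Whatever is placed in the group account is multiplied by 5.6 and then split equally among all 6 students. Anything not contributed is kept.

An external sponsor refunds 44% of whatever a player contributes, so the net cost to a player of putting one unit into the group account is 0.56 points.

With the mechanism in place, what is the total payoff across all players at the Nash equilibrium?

1485.84 points

The effective private return per unit is now (5.6/6) / 0.56 = 1.6667 > 1, so every player's dominant strategy flips to full contribution.
So the Nash equilibrium is full contribution by all 6; the group earns 6 × (41 × 0.44 + 5.6 × 41) = 1485.84.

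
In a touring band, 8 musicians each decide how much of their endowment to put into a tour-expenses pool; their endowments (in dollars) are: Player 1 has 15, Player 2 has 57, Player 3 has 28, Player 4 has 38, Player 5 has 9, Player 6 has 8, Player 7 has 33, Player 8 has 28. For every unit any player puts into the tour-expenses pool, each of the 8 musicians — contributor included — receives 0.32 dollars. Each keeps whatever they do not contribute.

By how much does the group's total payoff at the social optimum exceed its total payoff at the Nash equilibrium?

The private return per contributed unit is 0.32 < 1 for everyone, so the Nash equilibrium is zero contribution and the group total is Σ E_j = 15 + 57 + 28 + 38 + 9 + 8 + 33 + 28 = 216.
Each contributed unit returns 2.560 to the group, so the social optimum is full contribution by everyone: group total = 2.560 × 216 = 552.96.
Efficiency loss = (2.560 − 1) × 216 = 336.96.

336.96 dollars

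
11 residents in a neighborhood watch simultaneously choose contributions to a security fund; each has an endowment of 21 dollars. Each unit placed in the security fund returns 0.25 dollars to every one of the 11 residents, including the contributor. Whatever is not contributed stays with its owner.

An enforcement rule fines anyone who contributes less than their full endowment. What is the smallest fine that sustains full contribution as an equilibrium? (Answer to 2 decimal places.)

15.75 dollars

Given the others contribute fully, the best deviation is to contribute 0 (any partial contribution still incurs the fine and gives up units whose private return 0.25 is below 1).
Deviating from 21 to 0 saves 21 dollars but forfeits the deviator's share of the drop in the security fund: 0.25 × 21 = 5.25.
So the deviation gain is 21 − 5.25 = 15.75, and the fine must be at least 15.75 dollars to wipe it out.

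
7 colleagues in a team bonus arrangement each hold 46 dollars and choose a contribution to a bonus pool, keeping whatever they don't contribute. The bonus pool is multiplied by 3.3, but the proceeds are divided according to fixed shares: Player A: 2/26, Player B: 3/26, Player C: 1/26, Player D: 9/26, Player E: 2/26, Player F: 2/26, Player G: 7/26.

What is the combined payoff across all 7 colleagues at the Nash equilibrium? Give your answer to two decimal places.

Player j's private return per contributed unit is 3.3 × (j's share). Contributing is weakly dominant for j when that share is at least 1/3.3 = 0.3030, and contributing 0 is dominant otherwise.
Player D alone (share 9/26) is above the threshold, contributing 46; the remaining 6 contribute 0. Total contributed: 46.
The bonus pool pays out 3.3 × 46 = 151.80 in total (split across the unequal shares, but the aggregate is all that matters for the group sum).
The 6 free-riders keep 46 each, adding 276. Group total = 276 + 151.80 = 427.80.

427.80 dollars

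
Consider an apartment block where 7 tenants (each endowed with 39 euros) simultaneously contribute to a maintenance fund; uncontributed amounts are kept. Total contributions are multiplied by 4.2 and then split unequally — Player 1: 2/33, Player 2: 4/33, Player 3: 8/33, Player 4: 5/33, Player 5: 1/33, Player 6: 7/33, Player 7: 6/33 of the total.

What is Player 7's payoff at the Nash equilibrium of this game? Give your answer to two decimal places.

68.78 euros

Each unit j contributes comes back to j as 4.2 × (j's share), so j prefers to contribute only if that share exceeds 1/4.2 = 0.2381; otherwise keeping the unit dominates.
Player 3 alone (share 8/33) is above the threshold, contributing 39; the remaining 6 contribute 0. Total contributed: 39.
Player 7 keeps 39 and receives 4.2 × 39 × 6/33 = 29.78 from the maintenance fund, for a payoff of 68.78.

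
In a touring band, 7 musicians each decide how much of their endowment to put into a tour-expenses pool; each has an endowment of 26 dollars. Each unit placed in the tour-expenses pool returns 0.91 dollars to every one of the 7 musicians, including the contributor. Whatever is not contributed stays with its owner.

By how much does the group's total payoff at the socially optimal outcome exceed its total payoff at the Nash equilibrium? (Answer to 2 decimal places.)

The private return per contributed unit is 0.91 < 1, so contributing 0 is dominant for every player. At the Nash equilibrium everyone keeps their 26, and the group total is 7 × 26 = 182.
Each contributed unit returns 6.370 to the group as a whole (0.91 to each of 7 players), which exceeds 1, so the social optimum is full contribution: group total = 6.370 × 182 = 1159.34.
Efficiency loss = 1159.34 − 182 = 977.34.

977.34 dollars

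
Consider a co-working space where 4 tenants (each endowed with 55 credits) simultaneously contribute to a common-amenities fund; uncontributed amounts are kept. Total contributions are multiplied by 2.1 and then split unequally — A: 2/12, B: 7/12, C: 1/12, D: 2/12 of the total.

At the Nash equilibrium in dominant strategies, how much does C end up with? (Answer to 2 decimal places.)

64.63 credits

Each unit j contributes comes back to j as 2.1 × (j's share), so j prefers to contribute only if that share exceeds 1/2.1 = 0.4762; otherwise keeping the unit dominates.
The only share above 0.4762 is B's 7/12, contributing 55; the remaining 3 contribute 0. Total contributed: 55.
C keeps 55 and receives 2.1 × 55 × 1/12 = 9.63 from the common-amenities fund, for a payoff of 64.63.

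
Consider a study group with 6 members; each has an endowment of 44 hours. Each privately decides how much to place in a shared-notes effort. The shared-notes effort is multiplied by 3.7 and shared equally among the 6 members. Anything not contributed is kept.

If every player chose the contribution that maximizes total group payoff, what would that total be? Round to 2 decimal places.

Each contributed unit returns 3.700 to the group as a whole (0.6167 to each of 6 players), which exceeds 1, so the social optimum is full contribution: group total = 3.700 × 264 = 976.80.

976.80 hours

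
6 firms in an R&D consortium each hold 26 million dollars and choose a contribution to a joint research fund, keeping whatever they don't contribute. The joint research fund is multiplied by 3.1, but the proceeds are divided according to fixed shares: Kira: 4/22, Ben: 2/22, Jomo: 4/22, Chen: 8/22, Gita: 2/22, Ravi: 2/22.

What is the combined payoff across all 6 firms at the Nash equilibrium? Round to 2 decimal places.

For player j, contributing a unit is worthwhile iff 3.1 × (j's share) ≥ 1, i.e. iff j's share is at least 0.3226.
Chen alone (share 8/22) is above the threshold, contributing 26; the remaining 5 contribute 0. Total contributed: 26.
The joint research fund pays out 3.1 × 26 = 80.60 in total (split across the unequal shares, but the aggregate is all that matters for the group sum).
The 5 free-riders keep 26 each, adding 130. Group total = 130 + 80.60 = 210.60.

210.60 million dollars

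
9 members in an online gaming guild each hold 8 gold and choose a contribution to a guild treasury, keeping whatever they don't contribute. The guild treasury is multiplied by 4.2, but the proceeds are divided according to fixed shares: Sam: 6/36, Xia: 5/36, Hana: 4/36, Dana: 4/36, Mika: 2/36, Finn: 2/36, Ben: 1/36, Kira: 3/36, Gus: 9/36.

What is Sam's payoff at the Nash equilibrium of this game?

13.60 gold

A player with share s gets back 4.2·s per unit contributed, so full contribution is dominant for anyone with s > 1/4.2 = 0.2381 and zero contribution is dominant for anyone below.
The only share above 0.2381 is Gus's 9/36, contributing 8; the remaining 8 contribute 0. Total contributed: 8.
Sam keeps 8 and receives 4.2 × 8 × 6/36 = 5.60 from the guild treasury, for a payoff of 13.60.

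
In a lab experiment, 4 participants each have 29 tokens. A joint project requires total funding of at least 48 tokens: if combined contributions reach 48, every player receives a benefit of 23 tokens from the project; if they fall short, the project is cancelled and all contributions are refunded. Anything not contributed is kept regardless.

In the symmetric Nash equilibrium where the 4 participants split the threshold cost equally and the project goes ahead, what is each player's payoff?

Equal share of the threshold: 48/4 = 12.
At this profile no one gains by cutting their contribution: any cut drops the total below 48, the project is cancelled, contributions are refunded, and the deviator ends with 29, which is less than 29 − 12 + 23 = 40. Contributing more than 12 just wastes the excess. So contributing exactly 12 is a best response.
Each player's payoff: 29 − 12 + 23 = 40.

40 tokens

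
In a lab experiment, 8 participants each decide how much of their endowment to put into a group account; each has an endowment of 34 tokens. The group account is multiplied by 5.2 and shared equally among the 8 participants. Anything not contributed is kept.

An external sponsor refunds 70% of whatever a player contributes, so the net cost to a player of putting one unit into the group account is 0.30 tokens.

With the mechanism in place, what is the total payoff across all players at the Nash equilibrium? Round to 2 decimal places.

1604.80 tokens

With the mechanism, a contributed unit returns (5.2/8) / 0.30 = 2.1667 per unit of net cost to the contributor — now above 1 — so contributing fully is weakly dominant for every player.
At the Nash equilibrium everyone contributes 34. Group total payoff = 8 × (34 × 0.70 + 5.2 × 34) = 1604.80.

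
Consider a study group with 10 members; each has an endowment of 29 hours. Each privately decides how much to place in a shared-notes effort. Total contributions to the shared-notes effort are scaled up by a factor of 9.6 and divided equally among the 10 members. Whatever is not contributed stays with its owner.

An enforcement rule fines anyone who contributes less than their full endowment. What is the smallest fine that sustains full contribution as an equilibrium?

Given the others contribute fully, the best deviation is to contribute 0 (any partial contribution still incurs the fine and gives up units whose private return 0.9600 is below 1).
Deviating from 29 to 0 saves 29 hours but forfeits the deviator's share of the drop in the shared-notes effort: 9.6/10 × 29 = 27.84.
So the deviation gain is 29 − 27.84 = 1.16, and the fine must be at least 1.16 hours to wipe it out.

1.16 hours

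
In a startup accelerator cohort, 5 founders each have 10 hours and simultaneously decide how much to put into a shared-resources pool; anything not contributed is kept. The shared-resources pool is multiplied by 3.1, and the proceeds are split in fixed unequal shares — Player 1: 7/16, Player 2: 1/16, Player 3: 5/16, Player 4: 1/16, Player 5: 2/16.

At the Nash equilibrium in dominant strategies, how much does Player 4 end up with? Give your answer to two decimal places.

A player with share s gets back 3.1·s per unit contributed, so full contribution is dominant for anyone with s > 1/3.1 = 0.3226 and zero contribution is dominant for anyone below.
Player 1 alone (share 7/16) is above the threshold, contributing 10; the remaining 4 contribute 0. Total contributed: 10.
Player 4 keeps 10 and receives 3.1 × 10 × 1/16 = 1.94 from the shared-resources pool, for a payoff of 11.94.

11.94 hours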